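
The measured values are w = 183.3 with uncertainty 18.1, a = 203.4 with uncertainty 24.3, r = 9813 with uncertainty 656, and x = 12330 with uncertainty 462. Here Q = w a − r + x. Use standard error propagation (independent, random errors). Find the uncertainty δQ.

5830

Let p = w·a = 37280. δp/p = √((1·δw/w)² + (1·δa/a)²) = √(0.00975 + 0.0143) = 0.155, so δp = 5780.
Q = p − r + x: δQ = √(δp² + δr² + δx²) = √(3.34e+07 + 4.3e+05 + 2.13e+05) = 5830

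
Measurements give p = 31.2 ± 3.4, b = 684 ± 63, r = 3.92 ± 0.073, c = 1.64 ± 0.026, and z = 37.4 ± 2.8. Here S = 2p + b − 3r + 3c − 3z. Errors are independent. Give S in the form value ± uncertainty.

627 ± 63.9

Each term contributes (cᵢ δxᵢ)² to (δS)²:
  (2·δp)² = 46.2;  (δb)² = 3970;  (3·δr)² = 0.0480;  (3·δc)² = 0.00608;  (3·δz)² = 70.6
δS = √(4090) = 63.9
S = 627.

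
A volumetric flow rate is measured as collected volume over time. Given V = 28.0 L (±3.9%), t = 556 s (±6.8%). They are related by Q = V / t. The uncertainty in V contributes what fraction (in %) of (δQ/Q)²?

(δQ/Q)² = (1·δV/V)² + (-1·δt/t)²
  V term: (1×0.0390)² = 0.00152
  t term: (-1×0.0680)² = 0.00462
Total = 0.00615. Share from V = 0.00152/0.00615 = 0.248.

24.8%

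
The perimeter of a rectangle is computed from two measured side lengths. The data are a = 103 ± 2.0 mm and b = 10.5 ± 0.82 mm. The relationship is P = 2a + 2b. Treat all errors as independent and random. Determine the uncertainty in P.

Each term contributes (cᵢ δxᵢ)² to (δP)²:
  (2·δa)² = 16.0;  (2·δb)² = 2.69
δP = √(18.7) = 4.32 mm

4.32 mm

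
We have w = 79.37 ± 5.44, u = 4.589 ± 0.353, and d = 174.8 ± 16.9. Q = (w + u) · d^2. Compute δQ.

Let h = w + u = 83.96. δh = √(δw² + δu²) = √(29.6 + 0.125) = 5.45, so δh/h = 0.0649.
Q is then a monomial in h, d:
δQ/Q = √((δh/h)² + (2·δd/d)²) = √(0.00422 + 0.0374) = 0.204
Q = 2.565e+06, so δQ = 0.204 × 2.565e+06 = 5.23e+05.

5.23e+05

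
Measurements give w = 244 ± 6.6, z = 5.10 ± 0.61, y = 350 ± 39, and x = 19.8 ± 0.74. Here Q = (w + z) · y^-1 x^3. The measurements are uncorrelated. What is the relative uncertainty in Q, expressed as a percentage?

Let u = w + z = 249. δu = √(δw² + δz²) = √(43.6 + 0.372) = 6.63, so δu/u = 0.0266.
Q is then a monomial in u, y, x:
δQ/Q = √((δu/u)² + (-1·δy/y)² + (3·δx/x)²) = √(0.000708 + 0.0124 + 0.0126) = 0.160

16.0%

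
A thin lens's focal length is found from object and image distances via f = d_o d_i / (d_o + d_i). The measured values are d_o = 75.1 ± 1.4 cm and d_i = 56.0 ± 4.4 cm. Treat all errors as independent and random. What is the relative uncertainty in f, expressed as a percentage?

4.57%

∂f/∂d_o = (d_i/(d_o+d_i))² = 0.182;  ∂f/∂d_i = (d_o/(d_o+d_i))² = 0.328
δf = √((∂f/∂d_o · δd_o)² + (∂f/∂d_i · δd_i)²) = √(0.0653 + 2.08) = 1.47 cm
f = 32.1 cm, so δf/f = 1.47/32.1 = 0.0457.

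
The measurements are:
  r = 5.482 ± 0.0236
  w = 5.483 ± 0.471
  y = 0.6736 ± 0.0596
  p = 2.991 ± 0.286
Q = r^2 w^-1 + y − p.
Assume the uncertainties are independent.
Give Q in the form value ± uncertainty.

3.164 ± 0.556

Let h = r^2·w^-1 = 5.481. δh/h = √((2·δr/r)² + (-1·δw/w)²) = √(7.41e-05 + 0.00738) = 0.0863, so δh = 0.473.
Q = h + y − p: δQ = √(δh² + δy² + δp²) = √(0.224 + 0.00355 + 0.0818) = 0.556
Q = 3.164.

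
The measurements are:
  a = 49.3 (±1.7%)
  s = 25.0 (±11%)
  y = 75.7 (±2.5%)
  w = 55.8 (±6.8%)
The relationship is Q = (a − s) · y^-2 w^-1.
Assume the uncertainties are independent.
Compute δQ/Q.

0.145

Let u = a − s = 24.3. δu = √(δa² + δs²) = √(0.702 + 7.56) = 2.87, so δu/u = 0.118.
Q is then a monomial in u, y, w:
δQ/Q = √((δu/u)² + (-2·δy/y)² + (-1·δw/w)²) = √(0.0140 + 0.00250 + 0.00462) = 0.145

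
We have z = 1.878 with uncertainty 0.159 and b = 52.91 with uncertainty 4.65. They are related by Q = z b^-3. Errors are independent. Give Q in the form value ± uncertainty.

Products/powers → add relative errors in quadrature, weighted by exponent:
  (1·δz/z)² = (1×0.0847)² = 0.00717;  (-3·δb/b)² = (-3×0.0879)² = 0.0695
δQ/Q = √(0.0767) = 0.277
Q = 1.268e-05, so δQ = 0.277 × 1.268e-05 = 3.51e-06.

(1.268 ± 0.351) × 10^-5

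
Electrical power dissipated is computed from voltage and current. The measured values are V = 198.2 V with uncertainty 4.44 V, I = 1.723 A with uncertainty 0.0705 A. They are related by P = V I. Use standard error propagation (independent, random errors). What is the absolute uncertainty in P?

Since P is a product/quotient, work with relative uncertainties:
  (1·δV/V)² = (1×0.0224)² = 0.000502;  (1·δI/I)² = (1×0.0409)² = 0.00167
δP/P = √(0.00218) = 0.0466
P = 341.5 W, so δP = 0.0466 × 341.5 = 15.9 W.

15.9 W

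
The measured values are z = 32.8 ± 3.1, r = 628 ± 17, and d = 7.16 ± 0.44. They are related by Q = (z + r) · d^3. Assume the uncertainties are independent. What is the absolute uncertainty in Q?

Let u = z + r = 661. δu = √(δz² + δr²) = √(9.61 + 289) = 17.3, so δu/u = 0.0262.
Q is then a monomial in u, d:
δQ/Q = √((δu/u)² + (3·δd/d)²) = √(0.000684 + 0.0340) = 0.186
Q = 2.43e+05, so δQ = 0.186 × 2.43e+05 = 45200.

45200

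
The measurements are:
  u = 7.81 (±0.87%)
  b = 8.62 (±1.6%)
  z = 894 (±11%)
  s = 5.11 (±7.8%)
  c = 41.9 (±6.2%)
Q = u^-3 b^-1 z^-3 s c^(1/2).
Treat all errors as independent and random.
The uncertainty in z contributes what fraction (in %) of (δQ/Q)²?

(δQ/Q)² = (-3·δu/u)² + (-1·δb/b)² + (-3·δz/z)² + (1·δs/s)² + (½·δc/c)²
  u term: (-3×0.00870)² = 0.000681
  b term: (-1×0.0160)² = 0.000256
  z term: (-3×0.110)² = 0.109
  s term: (1×0.0780)² = 0.00608
  c term: (0.5×0.0620)² = 0.000961
Total = 0.117. Share from z = 0.109/0.117 = 0.932.

93.2%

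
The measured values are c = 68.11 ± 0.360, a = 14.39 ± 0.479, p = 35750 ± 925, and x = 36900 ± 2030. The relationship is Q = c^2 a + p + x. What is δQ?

Let w = c^2·a = 66750. δw/w = √((2·δc/c)² + (1·δa/a)²) = √(0.000112 + 0.00111) = 0.0349, so δw = 2330.
Q = w + p + x: δQ = √(δw² + δp² + δx²) = √(5.44e+06 + 8.56e+05 + 4.12e+06) = 3230

3230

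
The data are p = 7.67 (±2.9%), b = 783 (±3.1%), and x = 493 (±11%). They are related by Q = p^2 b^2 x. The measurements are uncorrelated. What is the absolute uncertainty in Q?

2.47e+09

For a monomial Q ∝ p^2, b^2, x, fractional errors add in quadrature:
  (2·δp/p)² = (2×0.0290)² = 0.00336;  (2·δb/b)² = (2×0.0310)² = 0.00384;  (1·δx/x)² = (1×0.110)² = 0.0121
δQ/Q = √(0.0193) = 0.139
Q = 1.78e+10, so δQ = 0.139 × 1.78e+10 = 2.47e+09.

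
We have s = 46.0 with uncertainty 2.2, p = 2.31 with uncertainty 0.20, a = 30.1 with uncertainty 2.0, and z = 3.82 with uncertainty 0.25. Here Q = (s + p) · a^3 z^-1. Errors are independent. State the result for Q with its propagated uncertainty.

(3.45 ± 0.741) × 10^5

Let u = s + p = 48.3. δu = √(δs² + δp²) = √(4.84 + 0.0400) = 2.21, so δu/u = 0.0457.
Q is then a monomial in u, a, z:
δQ/Q = √((δu/u)² + (3·δa/a)² + (-1·δz/z)²) = √(0.00209 + 0.0397 + 0.00428) = 0.215
Q = 3.45e+05, so δQ = 0.215 × 3.45e+05 = 74100.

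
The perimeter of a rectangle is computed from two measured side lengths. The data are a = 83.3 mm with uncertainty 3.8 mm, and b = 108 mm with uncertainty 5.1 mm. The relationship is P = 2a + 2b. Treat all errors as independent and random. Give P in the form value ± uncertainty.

383 ± 12.7 mm

Sums and differences: (δP)² = Σ (cᵢ δxᵢ)².
  (2·δa)² = 57.8;  (2·δb)² = 104
δP = √(162) = 12.7 mm
P = 383 mm.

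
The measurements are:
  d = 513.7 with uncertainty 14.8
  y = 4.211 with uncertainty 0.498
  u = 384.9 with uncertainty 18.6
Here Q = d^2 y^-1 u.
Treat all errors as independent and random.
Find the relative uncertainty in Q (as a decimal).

0.140

Each factor contributes (exponent × relative error)² to (δQ/Q)²:
  (2·δd/d)² = (2×0.0288)² = 0.00332;  (-1·δy/y)² = (-1×0.118)² = 0.0140;  (1·δu/u)² = (1×0.0483)² = 0.00234
δQ/Q = √(0.0196) = 0.140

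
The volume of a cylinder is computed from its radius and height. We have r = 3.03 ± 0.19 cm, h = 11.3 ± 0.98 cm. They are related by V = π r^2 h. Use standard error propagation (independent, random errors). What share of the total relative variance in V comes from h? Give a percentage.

(δV/V)² = (2·δr/r)² + (1·δh/h)²
  r term: (2×0.0627)² = 0.0157
  h term: (1×0.0867)² = 0.00752
Total = 0.0232. Share from h = 0.00752/0.0232 = 0.324.

32.4%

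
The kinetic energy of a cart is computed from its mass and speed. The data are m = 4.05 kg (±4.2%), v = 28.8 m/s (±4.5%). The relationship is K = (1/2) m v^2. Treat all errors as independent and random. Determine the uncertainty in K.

Products/powers → add relative errors in quadrature, weighted by exponent:
  (1·δm/m)² = (1×0.0420)² = 0.00176;  (2·δv/v)² = (2×0.0450)² = 0.00810
δK/K = √(0.00986) = 0.0993
K = 1680 J, so δK = 0.0993 × 1680 = 167 J.

167 J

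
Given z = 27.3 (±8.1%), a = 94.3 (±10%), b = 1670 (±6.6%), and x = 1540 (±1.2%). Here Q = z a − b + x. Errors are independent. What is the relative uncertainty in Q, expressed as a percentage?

14.3%

Let p = z·a = 2570. δp/p = √((1·δz/z)² + (1·δa/a)²) = √(0.00656 + 0.0100) = 0.129, so δp = 331.
Q = p − b + x: δQ = √(δp² + δb² + δx²) = √(1.1e+05 + 12100 + 342) = 350
Q = 2440, so δQ/Q = 350/2440 = 0.143.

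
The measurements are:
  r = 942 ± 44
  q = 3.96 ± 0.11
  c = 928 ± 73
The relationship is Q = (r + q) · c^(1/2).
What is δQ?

1760

Let u = r + q = 946. δu = √(δr² + δq²) = √(1940 + 0.0121) = 44.0, so δu/u = 0.0465.
Q is then a monomial in u, c:
δQ/Q = √((δu/u)² + (½·δc/c)²) = √(0.00216 + 0.00155) = 0.0609
Q = 28800, so δQ = 0.0609 × 28800 = 1760.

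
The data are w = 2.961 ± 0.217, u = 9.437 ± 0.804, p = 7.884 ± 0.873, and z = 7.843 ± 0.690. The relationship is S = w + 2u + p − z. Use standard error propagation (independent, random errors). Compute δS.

S is a linear combination, so absolute uncertainties add in quadrature:
  (δw)² = 0.0471;  (2·δu)² = 2.59;  (δp)² = 0.762;  (δz)² = 0.476
δS = √(3.87) = 1.97

1.97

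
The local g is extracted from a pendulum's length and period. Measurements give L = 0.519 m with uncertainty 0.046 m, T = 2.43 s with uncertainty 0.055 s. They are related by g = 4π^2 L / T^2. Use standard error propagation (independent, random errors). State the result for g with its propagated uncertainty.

3.47 ± 0.345 m/s^2

Each factor contributes (exponent × relative error)² to (δg/g)²:
  (1·δL/L)² = (1×0.0886)² = 0.00786;  (-2·δT/T)² = (-2×0.0226)² = 0.00205
δg/g = √(0.00990) = 0.0995
g = 3.47 m/s^2, so δg = 0.0995 × 3.47 = 0.345 m/s^2.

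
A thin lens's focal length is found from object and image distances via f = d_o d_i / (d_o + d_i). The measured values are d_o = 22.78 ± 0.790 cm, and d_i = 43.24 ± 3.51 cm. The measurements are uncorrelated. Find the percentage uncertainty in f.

3.61%

∂f/∂d_o = (d_i/(d_o+d_i))² = 0.429;  ∂f/∂d_i = (d_o/(d_o+d_i))² = 0.119
δf = √((∂f/∂d_o · δd_o)² + (∂f/∂d_i · δd_i)²) = √(0.115 + 0.175) = 0.538 cm
f = 14.92 cm, so δf/f = 0.538/14.92 = 0.0361.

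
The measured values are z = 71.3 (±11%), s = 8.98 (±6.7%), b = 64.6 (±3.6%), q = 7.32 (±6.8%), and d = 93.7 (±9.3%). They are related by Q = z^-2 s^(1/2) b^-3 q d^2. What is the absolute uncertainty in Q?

For a monomial Q ∝ z^-2, s^(1/2), b^-3, q, d^2, fractional errors add in quadrature:
  (-2·δz/z)² = (-2×0.110)² = 0.0484;  (½·δs/s)² = (0.5×0.0670)² = 0.00112;  (-3·δb/b)² = (-3×0.0360)² = 0.0117;  (1·δq/q)² = (1×0.0680)² = 0.00462;  (2·δd/d)² = (2×0.0930)² = 0.0346
δQ/Q = √(0.100) = 0.317
Q = 0.000141, so δQ = 0.317 × 0.000141 = 4.45e-05.

4.45e-05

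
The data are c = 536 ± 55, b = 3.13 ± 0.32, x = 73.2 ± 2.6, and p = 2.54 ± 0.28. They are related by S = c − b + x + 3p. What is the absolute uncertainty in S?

55.1

Each term contributes (cᵢ δxᵢ)² to (δS)²:
  (δc)² = 3020;  (δb)² = 0.102;  (δx)² = 6.76;  (3·δp)² = 0.706
δS = √(3030) = 55.1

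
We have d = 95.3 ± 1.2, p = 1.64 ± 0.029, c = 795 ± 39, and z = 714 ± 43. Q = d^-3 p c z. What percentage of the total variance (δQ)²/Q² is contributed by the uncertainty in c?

(δQ/Q)² = (-3·δd/d)² + (1·δp/p)² + (1·δc/c)² + (1·δz/z)²
  d term: (-3×0.0126)² = 0.00143
  p term: (1×0.0177)² = 0.000313
  c term: (1×0.0491)² = 0.00241
  z term: (1×0.0602)² = 0.00363
Total = 0.00777. Share from c = 0.00241/0.00777 = 0.310.

31.0%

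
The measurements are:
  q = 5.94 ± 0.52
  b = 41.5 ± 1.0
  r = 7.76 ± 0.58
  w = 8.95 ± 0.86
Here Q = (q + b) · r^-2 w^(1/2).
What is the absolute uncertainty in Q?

Let u = q + b = 47.4. δu = √(δq² + δb²) = √(0.270 + 1.00) = 1.13, so δu/u = 0.0238.
Q is then a monomial in u, r, w:
δQ/Q = √((δu/u)² + (-2·δr/r)² + (½·δw/w)²) = √(0.000564 + 0.0223 + 0.00231) = 0.159
Q = 2.36, so δQ = 0.159 × 2.36 = 0.374.

0.374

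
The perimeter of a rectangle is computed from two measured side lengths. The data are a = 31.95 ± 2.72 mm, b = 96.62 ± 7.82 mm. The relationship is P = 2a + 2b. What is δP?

16.6 mm

P is a linear combination, so absolute uncertainties add in quadrature:
  (2·δa)² = 29.6;  (2·δb)² = 245
δP = √(274) = 16.6 mm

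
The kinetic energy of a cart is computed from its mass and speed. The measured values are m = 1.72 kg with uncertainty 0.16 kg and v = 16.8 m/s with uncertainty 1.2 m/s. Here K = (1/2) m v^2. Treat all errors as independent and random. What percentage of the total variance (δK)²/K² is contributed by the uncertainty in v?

70.2%

(δK/K)² = (1·δm/m)² + (2·δv/v)²
  m term: (1×0.0930)² = 0.00865
  v term: (2×0.0714)² = 0.0204
Total = 0.0291. Share from v = 0.0204/0.0291 = 0.702.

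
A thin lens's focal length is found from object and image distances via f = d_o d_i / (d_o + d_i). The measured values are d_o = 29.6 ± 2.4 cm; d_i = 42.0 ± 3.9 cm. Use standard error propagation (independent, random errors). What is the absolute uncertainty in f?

∂f/∂d_o = (d_i/(d_o+d_i))² = 0.344;  ∂f/∂d_i = (d_o/(d_o+d_i))² = 0.171
δf = √((∂f/∂d_o · δd_o)² + (∂f/∂d_i · δd_i)²) = √(0.682 + 0.444) = 1.06 cm

1.06 cm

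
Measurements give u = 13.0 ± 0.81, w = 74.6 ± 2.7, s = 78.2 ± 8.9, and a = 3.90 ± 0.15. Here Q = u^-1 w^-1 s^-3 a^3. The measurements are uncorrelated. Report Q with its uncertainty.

(1.28 ± 0.470) × 10^-7

For a monomial Q ∝ u^-1, w^-1, s^-3, a^3, fractional errors add in quadrature:
  (-1·δu/u)² = (-1×0.0623)² = 0.00388;  (-1·δw/w)² = (-1×0.0362)² = 0.00131;  (-3·δs/s)² = (-3×0.114)² = 0.117;  (3·δa/a)² = (3×0.0385)² = 0.0133
δQ/Q = √(0.135) = 0.368
Q = 1.28e-07, so δQ = 0.368 × 1.28e-07 = 4.7e-08.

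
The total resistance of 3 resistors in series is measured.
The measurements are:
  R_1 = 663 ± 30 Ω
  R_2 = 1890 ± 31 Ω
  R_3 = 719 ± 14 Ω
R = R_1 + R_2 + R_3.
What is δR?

45.4 Ω

R is a linear combination, so absolute uncertainties add in quadrature:
  (δR_1)² = 900;  (δR_2)² = 961;  (δR_3)² = 196
δR = √(2060) = 45.4 Ω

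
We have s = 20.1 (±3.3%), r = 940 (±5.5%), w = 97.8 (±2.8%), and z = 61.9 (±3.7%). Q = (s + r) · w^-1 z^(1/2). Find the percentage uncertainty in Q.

6.35%

Let u = s + r = 960. δu = √(δs² + δr²) = √(0.440 + 2670) = 51.7, so δu/u = 0.0539.
Q is then a monomial in u, w, z:
δQ/Q = √((δu/u)² + (-1·δw/w)² + (½·δz/z)²) = √(0.00290 + 0.000784 + 0.000342) = 0.0635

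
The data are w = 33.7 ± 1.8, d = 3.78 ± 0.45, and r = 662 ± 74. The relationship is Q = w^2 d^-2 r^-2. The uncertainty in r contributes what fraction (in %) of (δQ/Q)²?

(δQ/Q)² = (2·δw/w)² + (-2·δd/d)² + (-2·δr/r)²
  w term: (2×0.0534)² = 0.0114
  d term: (-2×0.119)² = 0.0567
  r term: (-2×0.112)² = 0.0500
Total = 0.118. Share from r = 0.0500/0.118 = 0.423.

42.3%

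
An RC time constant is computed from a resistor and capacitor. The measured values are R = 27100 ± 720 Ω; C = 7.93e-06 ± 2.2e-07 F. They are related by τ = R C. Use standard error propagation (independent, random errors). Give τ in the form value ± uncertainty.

Each factor contributes (exponent × relative error)² to (δτ/τ)²:
  (1·δR/R)² = (1×0.0266)² = 0.000706;  (1·δC/C)² = (1×0.0277)² = 0.000770
δτ/τ = √(0.00148) = 0.0384
τ = 0.215 s, so δτ = 0.0384 × 0.215 = 0.00825 s.

0.215 ± 0.00825 s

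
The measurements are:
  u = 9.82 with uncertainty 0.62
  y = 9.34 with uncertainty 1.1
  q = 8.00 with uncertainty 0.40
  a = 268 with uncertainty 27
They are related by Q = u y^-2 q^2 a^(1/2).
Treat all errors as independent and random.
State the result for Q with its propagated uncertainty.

Q is a product of powers, so relative uncertainties combine in quadrature:
  (1·δu/u)² = (1×0.0631)² = 0.00399;  (-2·δy/y)² = (-2×0.118)² = 0.0555;  (2·δq/q)² = (2×0.0500)² = 0.0100;  (½·δa/a)² = (0.5×0.101)² = 0.00254
δQ/Q = √(0.0720) = 0.268
Q = 118, so δQ = 0.268 × 118 = 31.6.

118 ± 31.6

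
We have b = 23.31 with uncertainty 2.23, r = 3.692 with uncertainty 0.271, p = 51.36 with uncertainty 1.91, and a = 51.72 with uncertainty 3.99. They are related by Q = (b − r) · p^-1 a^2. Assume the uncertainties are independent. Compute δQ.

200

Let u = b − r = 19.62. δu = √(δb² + δr²) = √(4.97 + 0.0734) = 2.25, so δu/u = 0.115.
Q is then a monomial in u, p, a:
δQ/Q = √((δu/u)² + (-1·δp/p)² + (2·δa/a)²) = √(0.0131 + 0.00138 + 0.0238) = 0.196
Q = 1022, so δQ = 0.196 × 1022 = 200.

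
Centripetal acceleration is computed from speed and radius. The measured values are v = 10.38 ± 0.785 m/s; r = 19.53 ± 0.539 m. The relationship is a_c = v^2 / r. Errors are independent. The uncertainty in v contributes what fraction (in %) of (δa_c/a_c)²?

96.8%

(δa_c/a_c)² = (2·δv/v)² + (-1·δr/r)²
  v term: (2×0.0756)² = 0.0229
  r term: (-1×0.0276)² = 0.000762
Total = 0.0236. Share from v = 0.0229/0.0236 = 0.968.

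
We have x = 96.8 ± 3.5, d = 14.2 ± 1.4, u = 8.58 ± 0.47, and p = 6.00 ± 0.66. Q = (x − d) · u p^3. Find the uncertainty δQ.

51700

Let w = x − d = 82.6. δw = √(δx² + δd²) = √(12.2 + 1.96) = 3.77, so δw/w = 0.0456.
Q is then a monomial in w, u, p:
δQ/Q = √((δw/w)² + (1·δu/u)² + (3·δp/p)²) = √(0.00208 + 0.00300 + 0.109) = 0.338
Q = 1.53e+05, so δQ = 0.338 × 1.53e+05 = 51700.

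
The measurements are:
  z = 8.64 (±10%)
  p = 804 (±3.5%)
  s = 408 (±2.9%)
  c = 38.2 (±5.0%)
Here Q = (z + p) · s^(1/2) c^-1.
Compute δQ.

Let u = z + p = 813. δu = √(δz² + δp²) = √(0.746 + 792) = 28.2, so δu/u = 0.0346.
Q is then a monomial in u, s, c:
δQ/Q = √((δu/u)² + (½·δs/s)² + (-1·δc/c)²) = √(0.00120 + 0.000210 + 0.00250) = 0.0625
Q = 430, so δQ = 0.0625 × 430 = 26.9.

26.9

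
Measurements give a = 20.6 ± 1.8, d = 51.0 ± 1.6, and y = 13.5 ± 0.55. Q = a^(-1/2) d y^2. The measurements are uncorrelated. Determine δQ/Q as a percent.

9.76%

Relative error in a monomial: (δQ/Q)² = Σ (nᵢ · δxᵢ/xᵢ)².
  (−½·δa/a)² = (-0.5×0.0874)² = 0.00191;  (1·δd/d)² = (1×0.0314)² = 0.000984;  (2·δy/y)² = (2×0.0407)² = 0.00664
δQ/Q = √(0.00953) = 0.0976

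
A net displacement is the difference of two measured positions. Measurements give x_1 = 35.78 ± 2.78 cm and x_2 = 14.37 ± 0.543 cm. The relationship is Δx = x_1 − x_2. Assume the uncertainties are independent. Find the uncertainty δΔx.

Absolute uncertainties add in quadrature for a linear combination:
  (δx_1)² = 7.73;  (δx_2)² = 0.295
δΔx = √(8.02) = 2.83 cm

2.83 cm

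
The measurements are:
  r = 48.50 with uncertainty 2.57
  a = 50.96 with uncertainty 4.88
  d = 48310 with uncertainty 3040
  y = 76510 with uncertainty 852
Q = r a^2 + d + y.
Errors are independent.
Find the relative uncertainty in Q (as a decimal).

0.101

Let p = r·a^2 = 126000. δp/p = √((1·δr/r)² + (2·δa/a)²) = √(0.00281 + 0.0367) = 0.199, so δp = 25000.
Q = p + d + y: δQ = √(δp² + δd² + δy²) = √(6.26e+08 + 9.24e+06 + 7.26e+05) = 25200
Q = 250800, so δQ/Q = 25200/250800 = 0.101.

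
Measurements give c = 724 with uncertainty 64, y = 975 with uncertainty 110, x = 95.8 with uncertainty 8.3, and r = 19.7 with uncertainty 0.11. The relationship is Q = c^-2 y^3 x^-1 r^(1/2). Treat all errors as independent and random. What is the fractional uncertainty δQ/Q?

Products/powers → add relative errors in quadrature, weighted by exponent:
  (-2·δc/c)² = (-2×0.0884)² = 0.0313;  (3·δy/y)² = (3×0.113)² = 0.115;  (-1·δx/x)² = (-1×0.0866)² = 0.00751;  (½·δr/r)² = (0.5×0.00558)² = 7.79e-06
δQ/Q = √(0.153) = 0.392

0.392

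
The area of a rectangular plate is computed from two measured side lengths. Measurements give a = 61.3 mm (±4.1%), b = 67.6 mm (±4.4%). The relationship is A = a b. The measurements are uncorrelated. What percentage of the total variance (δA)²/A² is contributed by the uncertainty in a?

46.5%

(δA/A)² = (1·δa/a)² + (1·δb/b)²
  a term: (1×0.0410)² = 0.00168
  b term: (1×0.0440)² = 0.00194
Total = 0.00362. Share from a = 0.00168/0.00362 = 0.465.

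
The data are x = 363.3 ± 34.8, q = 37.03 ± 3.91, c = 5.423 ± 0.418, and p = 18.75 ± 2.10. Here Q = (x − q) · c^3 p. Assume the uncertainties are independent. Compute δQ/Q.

0.278

Let u = x − q = 326.3. δu = √(δx² + δq²) = √(1210 + 15.3) = 35.0, so δu/u = 0.107.
Q is then a monomial in u, c, p:
δQ/Q = √((δu/u)² + (3·δc/c)² + (1·δp/p)²) = √(0.0115 + 0.0535 + 0.0125) = 0.278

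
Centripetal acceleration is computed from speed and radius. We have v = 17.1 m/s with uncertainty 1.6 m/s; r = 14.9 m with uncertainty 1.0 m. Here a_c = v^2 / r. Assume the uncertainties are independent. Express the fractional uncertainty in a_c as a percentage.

19.9%

Each factor contributes (exponent × relative error)² to (δa_c/a_c)²:
  (2·δv/v)² = (2×0.0936)² = 0.0350;  (-1·δr/r)² = (-1×0.0671)² = 0.00450
δa_c/a_c = √(0.0395) = 0.199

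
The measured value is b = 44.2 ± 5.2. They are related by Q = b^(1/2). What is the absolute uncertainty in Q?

Since Q is a product/quotient, work with relative uncertainties:
  (½·δb/b)² = (0.5×0.118)² = 0.00346
δQ/Q = √(0.00346) = 0.0588
Q = 6.65, so δQ = 0.0588 × 6.65 = 0.391.

0.391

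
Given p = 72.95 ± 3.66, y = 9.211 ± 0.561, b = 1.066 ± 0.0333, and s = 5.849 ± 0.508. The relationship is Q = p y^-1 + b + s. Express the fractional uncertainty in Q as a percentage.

5.43%

Let w = p·y^-1 = 7.920. δw/w = √((1·δp/p)² + (-1·δy/y)²) = √(0.00252 + 0.00371) = 0.0789, so δw = 0.625.
Q = w + b + s: δQ = √(δw² + δb² + δs²) = √(0.391 + 0.00111 + 0.258) = 0.806
Q = 14.83, so δQ/Q = 0.806/14.83 = 0.0543.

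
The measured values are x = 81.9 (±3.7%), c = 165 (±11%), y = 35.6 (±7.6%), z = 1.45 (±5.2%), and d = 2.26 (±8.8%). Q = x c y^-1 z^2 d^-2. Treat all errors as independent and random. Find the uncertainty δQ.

Each factor contributes (exponent × relative error)² to (δQ/Q)²:
  (1·δx/x)² = (1×0.0370)² = 0.00137;  (1·δc/c)² = (1×0.110)² = 0.0121;  (-1·δy/y)² = (-1×0.0760)² = 0.00578;  (2·δz/z)² = (2×0.0520)² = 0.0108;  (-2·δd/d)² = (-2×0.0880)² = 0.0310
δQ/Q = √(0.0610) = 0.247
Q = 156, so δQ = 0.247 × 156 = 38.6.

38.6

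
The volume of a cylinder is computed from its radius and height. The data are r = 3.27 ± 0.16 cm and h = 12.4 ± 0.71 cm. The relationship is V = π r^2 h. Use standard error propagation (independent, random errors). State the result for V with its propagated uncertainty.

417 ± 47.2 cm^3

Each factor contributes (exponent × relative error)² to (δV/V)²:
  (2·δr/r)² = (2×0.0489)² = 0.00958;  (1·δh/h)² = (1×0.0573)² = 0.00328
δV/V = √(0.0129) = 0.113
V = 417 cm^3, so δV = 0.113 × 417 = 47.2 cm^3.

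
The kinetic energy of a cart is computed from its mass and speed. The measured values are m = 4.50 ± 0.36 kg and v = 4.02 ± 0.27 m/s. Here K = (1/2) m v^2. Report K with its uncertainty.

Each factor contributes (exponent × relative error)² to (δK/K)²:
  (1·δm/m)² = (1×0.0800)² = 0.00640;  (2·δv/v)² = (2×0.0672)² = 0.0180
δK/K = √(0.0244) = 0.156
K = 36.4 J, so δK = 0.156 × 36.4 = 5.68 J.

36.4 ± 5.68 J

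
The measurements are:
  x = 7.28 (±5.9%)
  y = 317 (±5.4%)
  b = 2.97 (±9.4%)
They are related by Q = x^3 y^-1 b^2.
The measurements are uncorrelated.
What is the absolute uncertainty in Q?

For a monomial Q ∝ x^3, y^-1, b^2, fractional errors add in quadrature:
  (3·δx/x)² = (3×0.0590)² = 0.0313;  (-1·δy/y)² = (-1×0.0540)² = 0.00292;  (2·δb/b)² = (2×0.0940)² = 0.0353
δQ/Q = √(0.0696) = 0.264
Q = 10.7, so δQ = 0.264 × 10.7 = 2.83.

2.83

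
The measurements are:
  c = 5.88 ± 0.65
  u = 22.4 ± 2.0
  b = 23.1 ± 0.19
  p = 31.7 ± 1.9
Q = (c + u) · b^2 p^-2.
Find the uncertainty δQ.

Let w = c + u = 28.3. δw = √(δc² + δu²) = √(0.423 + 4.00) = 2.10, so δw/w = 0.0744.
Q is then a monomial in w, b, p:
δQ/Q = √((δw/w)² + (2·δb/b)² + (-2·δp/p)²) = √(0.00553 + 0.000271 + 0.0144) = 0.142
Q = 15.0, so δQ = 0.142 × 15.0 = 2.13.

2.13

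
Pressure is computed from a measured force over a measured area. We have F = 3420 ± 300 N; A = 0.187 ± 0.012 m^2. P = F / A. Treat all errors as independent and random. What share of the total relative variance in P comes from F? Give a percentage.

(δP/P)² = (1·δF/F)² + (-1·δA/A)²
  F term: (1×0.0877)² = 0.00769
  A term: (-1×0.0642)² = 0.00412
Total = 0.0118. Share from F = 0.00769/0.0118 = 0.651.

65.1%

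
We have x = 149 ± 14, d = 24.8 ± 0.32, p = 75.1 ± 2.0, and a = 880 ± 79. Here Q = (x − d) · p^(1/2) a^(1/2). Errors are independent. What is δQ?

Let u = x − d = 124. δu = √(δx² + δd²) = √(196 + 0.102) = 14.0, so δu/u = 0.113.
Q is then a monomial in u, p, a:
δQ/Q = √((δu/u)² + (½·δp/p)² + (½·δa/a)²) = √(0.0127 + 0.000177 + 0.00201) = 0.122
Q = 31900, so δQ = 0.122 × 31900 = 3900.

3900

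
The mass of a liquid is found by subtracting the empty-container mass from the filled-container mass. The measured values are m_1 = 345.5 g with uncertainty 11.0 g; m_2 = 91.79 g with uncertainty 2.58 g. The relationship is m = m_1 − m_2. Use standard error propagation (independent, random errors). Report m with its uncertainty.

253.7 ± 11.3 g

m is a linear combination, so absolute uncertainties add in quadrature:
  (δm_1)² = 121;  (δm_2)² = 6.66
δm = √(128) = 11.3 g
m = 253.7 g.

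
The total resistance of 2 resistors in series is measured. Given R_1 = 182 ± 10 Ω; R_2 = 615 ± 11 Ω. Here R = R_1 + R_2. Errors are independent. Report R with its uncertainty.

797 ± 14.9 Ω

R is a linear combination, so absolute uncertainties add in quadrature:
  (δR_1)² = 100;  (δR_2)² = 121
δR = √(221) = 14.9 Ω
R = 797 Ω.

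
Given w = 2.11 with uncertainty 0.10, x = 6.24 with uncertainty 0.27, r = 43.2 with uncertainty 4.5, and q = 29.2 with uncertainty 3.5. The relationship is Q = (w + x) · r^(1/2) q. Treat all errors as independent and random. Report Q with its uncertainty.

Let u = w + x = 8.35. δu = √(δw² + δx²) = √(0.0100 + 0.0729) = 0.288, so δu/u = 0.0345.
Q is then a monomial in u, r, q:
δQ/Q = √((δu/u)² + (½·δr/r)² + (1·δq/q)²) = √(0.00119 + 0.00271 + 0.0144) = 0.135
Q = 1600, so δQ = 0.135 × 1600 = 217.

1600 ± 217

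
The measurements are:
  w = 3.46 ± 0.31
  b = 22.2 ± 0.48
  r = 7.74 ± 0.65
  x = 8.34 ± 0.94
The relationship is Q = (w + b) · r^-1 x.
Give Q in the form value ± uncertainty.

27.6 ± 3.93

Let u = w + b = 25.7. δu = √(δw² + δb²) = √(0.0961 + 0.230) = 0.571, so δu/u = 0.0223.
Q is then a monomial in u, r, x:
δQ/Q = √((δu/u)² + (-1·δr/r)² + (1·δx/x)²) = √(0.000496 + 0.00705 + 0.0127) = 0.142
Q = 27.6, so δQ = 0.142 × 27.6 = 3.93.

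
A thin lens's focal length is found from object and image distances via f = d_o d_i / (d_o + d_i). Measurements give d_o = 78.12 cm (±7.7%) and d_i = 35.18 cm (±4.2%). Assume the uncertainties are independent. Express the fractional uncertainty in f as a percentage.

3.76%

∂f/∂d_o = (d_i/(d_o+d_i))² = 0.0964;  ∂f/∂d_i = (d_o/(d_o+d_i))² = 0.475
δf = √((∂f/∂d_o · δd_o)² + (∂f/∂d_i · δd_i)²) = √(0.336 + 0.493) = 0.911 cm
f = 24.26 cm, so δf/f = 0.911/24.26 = 0.0376.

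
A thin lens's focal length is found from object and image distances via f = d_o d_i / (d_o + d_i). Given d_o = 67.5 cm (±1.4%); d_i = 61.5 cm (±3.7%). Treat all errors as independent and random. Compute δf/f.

∂f/∂d_o = (d_i/(d_o+d_i))² = 0.227;  ∂f/∂d_i = (d_o/(d_o+d_i))² = 0.274
δf = √((∂f/∂d_o · δd_o)² + (∂f/∂d_i · δd_i)²) = √(0.0461 + 0.388) = 0.659 cm
f = 32.2 cm, so δf/f = 0.659/32.2 = 0.0205.

0.0205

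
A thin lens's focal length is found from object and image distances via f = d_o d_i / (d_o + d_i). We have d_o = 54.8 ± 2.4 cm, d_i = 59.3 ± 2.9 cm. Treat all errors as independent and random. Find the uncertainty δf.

0.932 cm

∂f/∂d_o = (d_i/(d_o+d_i))² = 0.270;  ∂f/∂d_i = (d_o/(d_o+d_i))² = 0.231
δf = √((∂f/∂d_o · δd_o)² + (∂f/∂d_i · δd_i)²) = √(0.420 + 0.447) = 0.932 cm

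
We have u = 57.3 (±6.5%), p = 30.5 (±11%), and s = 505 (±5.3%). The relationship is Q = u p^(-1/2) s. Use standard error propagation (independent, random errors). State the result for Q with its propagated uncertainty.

Since Q is a product/quotient, work with relative uncertainties:
  (1·δu/u)² = (1×0.0650)² = 0.00423;  (−½·δp/p)² = (-0.5×0.110)² = 0.00302;  (1·δs/s)² = (1×0.0530)² = 0.00281
δQ/Q = √(0.0101) = 0.100
Q = 5240, so δQ = 0.100 × 5240 = 526.

5240 ± 526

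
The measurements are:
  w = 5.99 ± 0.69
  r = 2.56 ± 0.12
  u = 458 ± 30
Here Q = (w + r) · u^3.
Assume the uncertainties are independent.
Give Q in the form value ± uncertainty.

Let h = w + r = 8.55. δh = √(δw² + δr²) = √(0.476 + 0.0144) = 0.700, so δh/h = 0.0819.
Q is then a monomial in h, u:
δQ/Q = √((δh/h)² + (3·δu/u)²) = √(0.00671 + 0.0386) = 0.213
Q = 8.21e+08, so δQ = 0.213 × 8.21e+08 = 1.75e+08.

(8.21 ± 1.75) × 10^8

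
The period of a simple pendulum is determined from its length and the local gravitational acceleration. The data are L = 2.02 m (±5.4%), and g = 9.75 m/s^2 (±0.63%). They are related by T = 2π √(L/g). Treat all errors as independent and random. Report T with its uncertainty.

2.86 ± 0.0777 s

T is a product of powers, so relative uncertainties combine in quadrature:
  (½·δL/L)² = (0.5×0.0540)² = 0.000729;  (−½·δg/g)² = (-0.5×0.00630)² = 9.92e-06
δT/T = √(0.000739) = 0.0272
T = 2.86 s, so δT = 0.0272 × 2.86 = 0.0777 s.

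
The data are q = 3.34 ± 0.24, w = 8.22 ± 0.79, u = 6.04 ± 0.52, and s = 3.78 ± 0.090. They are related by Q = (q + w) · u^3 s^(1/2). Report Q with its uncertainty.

Let h = q + w = 11.6. δh = √(δq² + δw²) = √(0.0576 + 0.624) = 0.826, so δh/h = 0.0714.
Q is then a monomial in h, u, s:
δQ/Q = √((δh/h)² + (3·δu/u)² + (½·δs/s)²) = √(0.00510 + 0.0667 + 0.000142) = 0.268
Q = 4950, so δQ = 0.268 × 4950 = 1330.

4950 ± 1330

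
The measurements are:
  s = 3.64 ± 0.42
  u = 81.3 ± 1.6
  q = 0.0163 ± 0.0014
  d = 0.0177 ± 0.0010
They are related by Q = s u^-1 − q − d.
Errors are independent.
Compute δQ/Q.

Let p = s·u^-1 = 0.0448. δp/p = √((1·δs/s)² + (-1·δu/u)²) = √(0.0133 + 0.000387) = 0.117, so δp = 0.00524.
Q = p − q − d: δQ = √(δp² + δq² + δd²) = √(2.75e-05 + 1.96e-06 + 1e-06) = 0.00552
Q = 0.0108, so δQ/Q = 0.00552/0.0108 = 0.512.

0.512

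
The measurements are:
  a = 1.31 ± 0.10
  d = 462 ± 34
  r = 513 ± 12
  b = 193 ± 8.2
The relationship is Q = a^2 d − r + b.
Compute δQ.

135

Let p = a^2·d = 793. δp/p = √((2·δa/a)² + (1·δd/d)²) = √(0.0233 + 0.00542) = 0.169, so δp = 134.
Q = p − r + b: δQ = √(δp² + δr² + δb²) = √(18100 + 144 + 67.2) = 135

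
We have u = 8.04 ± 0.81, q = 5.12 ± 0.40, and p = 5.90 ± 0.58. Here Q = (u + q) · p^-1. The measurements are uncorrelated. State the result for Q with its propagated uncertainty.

Let w = u + q = 13.2. δw = √(δu² + δq²) = √(0.656 + 0.160) = 0.903, so δw/w = 0.0686.
Q is then a monomial in w, p:
δQ/Q = √((δw/w)² + (-1·δp/p)²) = √(0.00471 + 0.00966) = 0.120
Q = 2.23, so δQ = 0.120 × 2.23 = 0.267.

2.23 ± 0.267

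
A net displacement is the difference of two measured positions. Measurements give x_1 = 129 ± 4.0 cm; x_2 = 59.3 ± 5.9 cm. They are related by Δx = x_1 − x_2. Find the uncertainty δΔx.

For a sum/difference, combine absolute errors in quadrature:
  (δx_1)² = 16.0;  (δx_2)² = 34.8
δΔx = √(50.8) = 7.13 cm

7.13 cm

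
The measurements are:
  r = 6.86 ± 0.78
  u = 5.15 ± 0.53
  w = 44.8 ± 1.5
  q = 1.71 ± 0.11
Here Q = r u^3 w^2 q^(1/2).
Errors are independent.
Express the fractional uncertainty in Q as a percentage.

Relative error in a monomial: (δQ/Q)² = Σ (nᵢ · δxᵢ/xᵢ)².
  (1·δr/r)² = (1×0.114)² = 0.0129;  (3·δu/u)² = (3×0.103)² = 0.0953;  (2·δw/w)² = (2×0.0335)² = 0.00448;  (½·δq/q)² = (0.5×0.0643)² = 0.00103
δQ/Q = √(0.114) = 0.337

33.7%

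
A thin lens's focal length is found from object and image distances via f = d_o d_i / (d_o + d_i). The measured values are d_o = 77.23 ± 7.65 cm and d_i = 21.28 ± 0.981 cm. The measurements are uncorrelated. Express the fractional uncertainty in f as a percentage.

∂f/∂d_o = (d_i/(d_o+d_i))² = 0.0467;  ∂f/∂d_i = (d_o/(d_o+d_i))² = 0.615
δf = √((∂f/∂d_o · δd_o)² + (∂f/∂d_i · δd_i)²) = √(0.127 + 0.364) = 0.701 cm
f = 16.68 cm, so δf/f = 0.701/16.68 = 0.0420.

4.20%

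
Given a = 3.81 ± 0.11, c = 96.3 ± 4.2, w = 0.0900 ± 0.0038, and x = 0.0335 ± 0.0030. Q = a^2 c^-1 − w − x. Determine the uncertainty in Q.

0.0119

Let p = a^2·c^-1 = 0.151. δp/p = √((2·δa/a)² + (-1·δc/c)²) = √(0.00333 + 0.00190) = 0.0724, so δp = 0.0109.
Q = p − w − x: δQ = √(δp² + δw² + δx²) = √(0.000119 + 1.44e-05 + 9e-06) = 0.0119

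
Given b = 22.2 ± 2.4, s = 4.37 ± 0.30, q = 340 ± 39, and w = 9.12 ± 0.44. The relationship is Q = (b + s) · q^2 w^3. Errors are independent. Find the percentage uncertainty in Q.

Let u = b + s = 26.6. δu = √(δb² + δs²) = √(5.76 + 0.0900) = 2.42, so δu/u = 0.0910.
Q is then a monomial in u, q, w:
δQ/Q = √((δu/u)² + (2·δq/q)² + (3·δw/w)²) = √(0.00829 + 0.0526 + 0.0209) = 0.286

28.6%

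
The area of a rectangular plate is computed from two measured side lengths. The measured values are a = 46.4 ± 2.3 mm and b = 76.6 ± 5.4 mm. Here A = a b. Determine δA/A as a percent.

Each factor contributes (exponent × relative error)² to (δA/A)²:
  (1·δa/a)² = (1×0.0496)² = 0.00246;  (1·δb/b)² = (1×0.0705)² = 0.00497
δA/A = √(0.00743) = 0.0862

8.62%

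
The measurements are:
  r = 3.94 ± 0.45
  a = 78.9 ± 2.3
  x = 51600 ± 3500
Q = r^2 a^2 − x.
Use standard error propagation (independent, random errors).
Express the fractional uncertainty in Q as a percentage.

Let p = r^2·a^2 = 96600. δp/p = √((2·δr/r)² + (2·δa/a)²) = √(0.0522 + 0.00340) = 0.236, so δp = 22800.
Q = p − x: δQ = √(δp² + δx²) = √(5.19e+08 + 1.22e+07) = 23000
Q = 45000, so δQ/Q = 23000/45000 = 0.512.

51.2%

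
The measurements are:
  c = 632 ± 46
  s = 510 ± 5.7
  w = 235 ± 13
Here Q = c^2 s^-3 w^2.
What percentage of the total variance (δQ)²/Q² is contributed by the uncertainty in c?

61.3%

(δQ/Q)² = (2·δc/c)² + (-3·δs/s)² + (2·δw/w)²
  c term: (2×0.0728)² = 0.0212
  s term: (-3×0.0112)² = 0.00112
  w term: (2×0.0553)² = 0.0122
Total = 0.0346. Share from c = 0.0212/0.0346 = 0.613.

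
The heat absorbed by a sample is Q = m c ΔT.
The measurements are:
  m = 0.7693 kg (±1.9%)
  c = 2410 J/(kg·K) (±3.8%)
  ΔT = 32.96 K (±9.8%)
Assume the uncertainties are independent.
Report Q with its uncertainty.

Q is a product of powers, so relative uncertainties combine in quadrature:
  (1·δm/m)² = (1×0.0190)² = 0.000361;  (1·δc/c)² = (1×0.0380)² = 0.00144;  (1·δΔT/ΔT)² = (1×0.0980)² = 0.00960
δQ/Q = √(0.0114) = 0.107
Q = 61110 J, so δQ = 0.107 × 61110 = 6530 J.

61110 ± 6530 J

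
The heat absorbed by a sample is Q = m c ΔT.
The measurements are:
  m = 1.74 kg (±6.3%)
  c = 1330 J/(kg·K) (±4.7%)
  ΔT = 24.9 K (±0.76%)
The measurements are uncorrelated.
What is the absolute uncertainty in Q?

4550 J

Relative error in a monomial: (δQ/Q)² = Σ (nᵢ · δxᵢ/xᵢ)².
  (1·δm/m)² = (1×0.0630)² = 0.00397;  (1·δc/c)² = (1×0.0470)² = 0.00221;  (1·δΔT/ΔT)² = (1×0.00760)² = 5.78e-05
δQ/Q = √(0.00624) = 0.0790
Q = 57600 J, so δQ = 0.0790 × 57600 = 4550 J.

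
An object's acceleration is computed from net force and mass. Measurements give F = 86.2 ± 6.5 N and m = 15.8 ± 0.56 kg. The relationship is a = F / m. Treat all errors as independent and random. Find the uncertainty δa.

0.455 m/s^2

For a monomial a ∝ F, m^-1, fractional errors add in quadrature:
  (1·δF/F)² = (1×0.0754)² = 0.00569;  (-1·δm/m)² = (-1×0.0354)² = 0.00126
δa/a = √(0.00694) = 0.0833
a = 5.46 m/s^2, so δa = 0.0833 × 5.46 = 0.455 m/s^2.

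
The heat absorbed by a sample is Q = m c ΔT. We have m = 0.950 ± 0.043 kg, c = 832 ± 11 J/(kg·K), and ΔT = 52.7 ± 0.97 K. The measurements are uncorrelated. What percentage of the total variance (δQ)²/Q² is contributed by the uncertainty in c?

6.82%

(δQ/Q)² = (1·δm/m)² + (1·δc/c)² + (1·δΔT/ΔT)²
  m term: (1×0.0453)² = 0.00205
  c term: (1×0.0132)² = 0.000175
  ΔT term: (1×0.0184)² = 0.000339
Total = 0.00256. Share from c = 0.000175/0.00256 = 0.0682.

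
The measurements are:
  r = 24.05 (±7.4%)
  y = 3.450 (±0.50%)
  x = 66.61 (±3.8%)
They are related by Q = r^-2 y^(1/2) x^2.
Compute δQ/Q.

Each factor contributes (exponent × relative error)² to (δQ/Q)²:
  (-2·δr/r)² = (-2×0.0740)² = 0.0219;  (½·δy/y)² = (0.5×0.00500)² = 6.25e-06;  (2·δx/x)² = (2×0.0380)² = 0.00578
δQ/Q = √(0.0277) = 0.166

0.166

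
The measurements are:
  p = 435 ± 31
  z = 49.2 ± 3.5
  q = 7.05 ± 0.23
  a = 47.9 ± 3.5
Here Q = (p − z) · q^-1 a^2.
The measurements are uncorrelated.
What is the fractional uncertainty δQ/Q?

Let u = p − z = 386. δu = √(δp² + δz²) = √(961 + 12.2) = 31.2, so δu/u = 0.0809.
Q is then a monomial in u, q, a:
δQ/Q = √((δu/u)² + (-1·δq/q)² + (2·δa/a)²) = √(0.00654 + 0.00106 + 0.0214) = 0.170

0.170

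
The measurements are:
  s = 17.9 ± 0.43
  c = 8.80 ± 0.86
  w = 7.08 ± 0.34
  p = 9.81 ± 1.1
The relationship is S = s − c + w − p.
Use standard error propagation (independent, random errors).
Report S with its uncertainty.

Each term contributes (cᵢ δxᵢ)² to (δS)²:
  (δs)² = 0.185;  (δc)² = 0.740;  (δw)² = 0.116;  (δp)² = 1.21
δS = √(2.25) = 1.50
S = 6.37.

6.37 ± 1.50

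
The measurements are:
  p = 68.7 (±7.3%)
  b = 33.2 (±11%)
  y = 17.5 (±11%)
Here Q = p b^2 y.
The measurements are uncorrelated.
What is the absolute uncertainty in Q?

For a monomial Q ∝ p, b^2, y, fractional errors add in quadrature:
  (1·δp/p)² = (1×0.0730)² = 0.00533;  (2·δb/b)² = (2×0.110)² = 0.0484;  (1·δy/y)² = (1×0.110)² = 0.0121
δQ/Q = √(0.0658) = 0.257
Q = 1.33e+06, so δQ = 0.257 × 1.33e+06 = 3.4e+05.

3.4e+05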